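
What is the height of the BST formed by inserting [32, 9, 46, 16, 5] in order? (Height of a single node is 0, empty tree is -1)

Insertion order: [32, 9, 46, 16, 5]
Tree (level-order array): [32, 9, 46, 5, 16]
Compute height bottom-up (empty subtree = -1):
  height(5) = 1 + max(-1, -1) = 0
  height(16) = 1 + max(-1, -1) = 0
  height(9) = 1 + max(0, 0) = 1
  height(46) = 1 + max(-1, -1) = 0
  height(32) = 1 + max(1, 0) = 2
Height = 2


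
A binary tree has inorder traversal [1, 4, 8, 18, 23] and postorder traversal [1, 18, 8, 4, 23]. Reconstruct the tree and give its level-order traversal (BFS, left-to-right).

Inorder:   [1, 4, 8, 18, 23]
Postorder: [1, 18, 8, 4, 23]
Algorithm: postorder visits root last, so walk postorder right-to-left;
each value is the root of the current inorder slice — split it at that
value, recurse on the right subtree first, then the left.
Recursive splits:
  root=23; inorder splits into left=[1, 4, 8, 18], right=[]
  root=4; inorder splits into left=[1], right=[8, 18]
  root=8; inorder splits into left=[], right=[18]
  root=18; inorder splits into left=[], right=[]
  root=1; inorder splits into left=[], right=[]
Reconstructed level-order: [23, 4, 1, 8, 18]


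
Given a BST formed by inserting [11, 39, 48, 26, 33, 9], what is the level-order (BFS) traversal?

Tree insertion order: [11, 39, 48, 26, 33, 9]
Tree (level-order array): [11, 9, 39, None, None, 26, 48, None, 33]
BFS from the root, enqueuing left then right child of each popped node:
  queue [11] -> pop 11, enqueue [9, 39], visited so far: [11]
  queue [9, 39] -> pop 9, enqueue [none], visited so far: [11, 9]
  queue [39] -> pop 39, enqueue [26, 48], visited so far: [11, 9, 39]
  queue [26, 48] -> pop 26, enqueue [33], visited so far: [11, 9, 39, 26]
  queue [48, 33] -> pop 48, enqueue [none], visited so far: [11, 9, 39, 26, 48]
  queue [33] -> pop 33, enqueue [none], visited so far: [11, 9, 39, 26, 48, 33]
Result: [11, 9, 39, 26, 48, 33]


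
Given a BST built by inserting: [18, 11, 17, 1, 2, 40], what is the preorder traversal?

Tree insertion order: [18, 11, 17, 1, 2, 40]
Tree (level-order array): [18, 11, 40, 1, 17, None, None, None, 2]
Preorder traversal: [18, 11, 1, 2, 17, 40]


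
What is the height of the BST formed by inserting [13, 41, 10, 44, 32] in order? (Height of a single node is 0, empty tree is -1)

Insertion order: [13, 41, 10, 44, 32]
Tree (level-order array): [13, 10, 41, None, None, 32, 44]
Compute height bottom-up (empty subtree = -1):
  height(10) = 1 + max(-1, -1) = 0
  height(32) = 1 + max(-1, -1) = 0
  height(44) = 1 + max(-1, -1) = 0
  height(41) = 1 + max(0, 0) = 1
  height(13) = 1 + max(0, 1) = 2
Height = 2


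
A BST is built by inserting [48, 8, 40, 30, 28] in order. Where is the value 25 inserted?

Starting tree (level order): [48, 8, None, None, 40, 30, None, 28]
Insertion path: 48 -> 8 -> 40 -> 30 -> 28
Result: insert 25 as left child of 28
Final tree (level order): [48, 8, None, None, 40, 30, None, 28, None, 25]


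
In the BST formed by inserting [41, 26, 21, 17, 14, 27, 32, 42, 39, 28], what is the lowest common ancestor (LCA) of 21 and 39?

Tree insertion order: [41, 26, 21, 17, 14, 27, 32, 42, 39, 28]
Tree (level-order array): [41, 26, 42, 21, 27, None, None, 17, None, None, 32, 14, None, 28, 39]
In a BST, the LCA of p=21, q=39 is the first node v on the
root-to-leaf path with p <= v <= q (go left if both < v, right if both > v).
Walk from root:
  at 41: both 21 and 39 < 41, go left
  at 26: 21 <= 26 <= 39, this is the LCA
LCA = 26


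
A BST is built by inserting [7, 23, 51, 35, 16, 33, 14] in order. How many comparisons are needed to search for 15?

Search path for 15: 7 -> 23 -> 16 -> 14
Found: False
Comparisons: 4


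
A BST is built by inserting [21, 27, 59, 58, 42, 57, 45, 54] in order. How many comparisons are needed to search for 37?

Search path for 37: 21 -> 27 -> 59 -> 58 -> 42
Found: False
Comparisons: 5


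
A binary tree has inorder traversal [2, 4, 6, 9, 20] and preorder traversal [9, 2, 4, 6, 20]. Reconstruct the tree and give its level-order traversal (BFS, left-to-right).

Inorder:  [2, 4, 6, 9, 20]
Preorder: [9, 2, 4, 6, 20]
Algorithm: preorder visits root first, so consume preorder in order;
for each root, split the current inorder slice at that value into
left-subtree inorder and right-subtree inorder, then recurse.
Recursive splits:
  root=9; inorder splits into left=[2, 4, 6], right=[20]
  root=2; inorder splits into left=[], right=[4, 6]
  root=4; inorder splits into left=[], right=[6]
  root=6; inorder splits into left=[], right=[]
  root=20; inorder splits into left=[], right=[]
Reconstructed level-order: [9, 2, 20, 4, 6]


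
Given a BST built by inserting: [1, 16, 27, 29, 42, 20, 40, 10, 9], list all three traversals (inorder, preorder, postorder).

Tree insertion order: [1, 16, 27, 29, 42, 20, 40, 10, 9]
Tree (level-order array): [1, None, 16, 10, 27, 9, None, 20, 29, None, None, None, None, None, 42, 40]
Inorder (L, root, R): [1, 9, 10, 16, 20, 27, 29, 40, 42]
Preorder (root, L, R): [1, 16, 10, 9, 27, 20, 29, 42, 40]
Postorder (L, R, root): [9, 10, 20, 40, 42, 29, 27, 16, 1]


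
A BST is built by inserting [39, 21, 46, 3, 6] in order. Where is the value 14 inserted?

Starting tree (level order): [39, 21, 46, 3, None, None, None, None, 6]
Insertion path: 39 -> 21 -> 3 -> 6
Result: insert 14 as right child of 6
Final tree (level order): [39, 21, 46, 3, None, None, None, None, 6, None, 14]


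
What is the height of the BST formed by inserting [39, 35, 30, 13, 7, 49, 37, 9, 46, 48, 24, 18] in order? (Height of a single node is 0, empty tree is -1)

Insertion order: [39, 35, 30, 13, 7, 49, 37, 9, 46, 48, 24, 18]
Tree (level-order array): [39, 35, 49, 30, 37, 46, None, 13, None, None, None, None, 48, 7, 24, None, None, None, 9, 18]
Compute height bottom-up (empty subtree = -1):
  height(9) = 1 + max(-1, -1) = 0
  height(7) = 1 + max(-1, 0) = 1
  height(18) = 1 + max(-1, -1) = 0
  height(24) = 1 + max(0, -1) = 1
  height(13) = 1 + max(1, 1) = 2
  height(30) = 1 + max(2, -1) = 3
  height(37) = 1 + max(-1, -1) = 0
  height(35) = 1 + max(3, 0) = 4
  height(48) = 1 + max(-1, -1) = 0
  height(46) = 1 + max(-1, 0) = 1
  height(49) = 1 + max(1, -1) = 2
  height(39) = 1 + max(4, 2) = 5
Height = 5


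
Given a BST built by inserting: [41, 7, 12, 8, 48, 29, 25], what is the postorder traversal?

Tree insertion order: [41, 7, 12, 8, 48, 29, 25]
Tree (level-order array): [41, 7, 48, None, 12, None, None, 8, 29, None, None, 25]
Postorder traversal: [8, 25, 29, 12, 7, 48, 41]


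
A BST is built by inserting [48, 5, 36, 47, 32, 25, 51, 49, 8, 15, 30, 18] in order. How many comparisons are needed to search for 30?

Search path for 30: 48 -> 5 -> 36 -> 32 -> 25 -> 30
Found: True
Comparisons: 6


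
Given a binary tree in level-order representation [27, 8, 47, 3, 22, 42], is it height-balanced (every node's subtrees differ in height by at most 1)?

Tree (level-order array): [27, 8, 47, 3, 22, 42]
Definition: a tree is height-balanced if, at every node, |h(left) - h(right)| <= 1 (empty subtree has height -1).
Bottom-up per-node check:
  node 3: h_left=-1, h_right=-1, diff=0 [OK], height=0
  node 22: h_left=-1, h_right=-1, diff=0 [OK], height=0
  node 8: h_left=0, h_right=0, diff=0 [OK], height=1
  node 42: h_left=-1, h_right=-1, diff=0 [OK], height=0
  node 47: h_left=0, h_right=-1, diff=1 [OK], height=1
  node 27: h_left=1, h_right=1, diff=0 [OK], height=2
All nodes satisfy the balance condition.
Result: Balanced


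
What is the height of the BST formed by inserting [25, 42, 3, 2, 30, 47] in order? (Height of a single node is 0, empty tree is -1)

Insertion order: [25, 42, 3, 2, 30, 47]
Tree (level-order array): [25, 3, 42, 2, None, 30, 47]
Compute height bottom-up (empty subtree = -1):
  height(2) = 1 + max(-1, -1) = 0
  height(3) = 1 + max(0, -1) = 1
  height(30) = 1 + max(-1, -1) = 0
  height(47) = 1 + max(-1, -1) = 0
  height(42) = 1 + max(0, 0) = 1
  height(25) = 1 + max(1, 1) = 2
Height = 2


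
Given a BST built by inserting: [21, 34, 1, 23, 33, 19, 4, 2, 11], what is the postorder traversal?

Tree insertion order: [21, 34, 1, 23, 33, 19, 4, 2, 11]
Tree (level-order array): [21, 1, 34, None, 19, 23, None, 4, None, None, 33, 2, 11]
Postorder traversal: [2, 11, 4, 19, 1, 33, 23, 34, 21]


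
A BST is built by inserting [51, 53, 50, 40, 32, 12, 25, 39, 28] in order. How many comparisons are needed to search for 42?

Search path for 42: 51 -> 50 -> 40
Found: False
Comparisons: 3


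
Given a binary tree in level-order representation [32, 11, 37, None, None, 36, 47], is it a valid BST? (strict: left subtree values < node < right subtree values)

Level-order array: [32, 11, 37, None, None, 36, 47]
Validate using subtree bounds (lo, hi): at each node, require lo < value < hi,
then recurse left with hi=value and right with lo=value.
Preorder trace (stopping at first violation):
  at node 32 with bounds (-inf, +inf): OK
  at node 11 with bounds (-inf, 32): OK
  at node 37 with bounds (32, +inf): OK
  at node 36 with bounds (32, 37): OK
  at node 47 with bounds (37, +inf): OK
No violation found at any node.
Result: Valid BST


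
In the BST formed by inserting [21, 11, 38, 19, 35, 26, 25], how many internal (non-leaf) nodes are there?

Tree built from: [21, 11, 38, 19, 35, 26, 25]
Tree (level-order array): [21, 11, 38, None, 19, 35, None, None, None, 26, None, 25]
Rule: An internal node has at least one child.
Per-node child counts:
  node 21: 2 child(ren)
  node 11: 1 child(ren)
  node 19: 0 child(ren)
  node 38: 1 child(ren)
  node 35: 1 child(ren)
  node 26: 1 child(ren)
  node 25: 0 child(ren)
Matching nodes: [21, 11, 38, 35, 26]
Count of internal (non-leaf) nodes: 5


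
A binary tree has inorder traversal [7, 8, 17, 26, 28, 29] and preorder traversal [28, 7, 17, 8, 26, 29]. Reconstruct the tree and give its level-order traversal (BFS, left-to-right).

Inorder:  [7, 8, 17, 26, 28, 29]
Preorder: [28, 7, 17, 8, 26, 29]
Algorithm: preorder visits root first, so consume preorder in order;
for each root, split the current inorder slice at that value into
left-subtree inorder and right-subtree inorder, then recurse.
Recursive splits:
  root=28; inorder splits into left=[7, 8, 17, 26], right=[29]
  root=7; inorder splits into left=[], right=[8, 17, 26]
  root=17; inorder splits into left=[8], right=[26]
  root=8; inorder splits into left=[], right=[]
  root=26; inorder splits into left=[], right=[]
  root=29; inorder splits into left=[], right=[]
Reconstructed level-order: [28, 7, 29, 17, 8, 26]


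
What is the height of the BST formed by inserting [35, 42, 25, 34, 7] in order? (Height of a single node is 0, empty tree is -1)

Insertion order: [35, 42, 25, 34, 7]
Tree (level-order array): [35, 25, 42, 7, 34]
Compute height bottom-up (empty subtree = -1):
  height(7) = 1 + max(-1, -1) = 0
  height(34) = 1 + max(-1, -1) = 0
  height(25) = 1 + max(0, 0) = 1
  height(42) = 1 + max(-1, -1) = 0
  height(35) = 1 + max(1, 0) = 2
Height = 2


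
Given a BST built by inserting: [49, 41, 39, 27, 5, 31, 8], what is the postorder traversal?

Tree insertion order: [49, 41, 39, 27, 5, 31, 8]
Tree (level-order array): [49, 41, None, 39, None, 27, None, 5, 31, None, 8]
Postorder traversal: [8, 5, 31, 27, 39, 41, 49]


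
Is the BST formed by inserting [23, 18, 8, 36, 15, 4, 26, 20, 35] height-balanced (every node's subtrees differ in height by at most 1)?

Tree (level-order array): [23, 18, 36, 8, 20, 26, None, 4, 15, None, None, None, 35]
Definition: a tree is height-balanced if, at every node, |h(left) - h(right)| <= 1 (empty subtree has height -1).
Bottom-up per-node check:
  node 4: h_left=-1, h_right=-1, diff=0 [OK], height=0
  node 15: h_left=-1, h_right=-1, diff=0 [OK], height=0
  node 8: h_left=0, h_right=0, diff=0 [OK], height=1
  node 20: h_left=-1, h_right=-1, diff=0 [OK], height=0
  node 18: h_left=1, h_right=0, diff=1 [OK], height=2
  node 35: h_left=-1, h_right=-1, diff=0 [OK], height=0
  node 26: h_left=-1, h_right=0, diff=1 [OK], height=1
  node 36: h_left=1, h_right=-1, diff=2 [FAIL (|1--1|=2 > 1)], height=2
  node 23: h_left=2, h_right=2, diff=0 [OK], height=3
Node 36 violates the condition: |1 - -1| = 2 > 1.
Result: Not balanced


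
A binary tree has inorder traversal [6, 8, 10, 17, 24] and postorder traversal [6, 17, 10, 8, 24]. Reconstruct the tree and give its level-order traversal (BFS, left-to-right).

Inorder:   [6, 8, 10, 17, 24]
Postorder: [6, 17, 10, 8, 24]
Algorithm: postorder visits root last, so walk postorder right-to-left;
each value is the root of the current inorder slice — split it at that
value, recurse on the right subtree first, then the left.
Recursive splits:
  root=24; inorder splits into left=[6, 8, 10, 17], right=[]
  root=8; inorder splits into left=[6], right=[10, 17]
  root=10; inorder splits into left=[], right=[17]
  root=17; inorder splits into left=[], right=[]
  root=6; inorder splits into left=[], right=[]
Reconstructed level-order: [24, 8, 6, 10, 17]


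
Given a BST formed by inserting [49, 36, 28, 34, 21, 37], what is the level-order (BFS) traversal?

Tree insertion order: [49, 36, 28, 34, 21, 37]
Tree (level-order array): [49, 36, None, 28, 37, 21, 34]
BFS from the root, enqueuing left then right child of each popped node:
  queue [49] -> pop 49, enqueue [36], visited so far: [49]
  queue [36] -> pop 36, enqueue [28, 37], visited so far: [49, 36]
  queue [28, 37] -> pop 28, enqueue [21, 34], visited so far: [49, 36, 28]
  queue [37, 21, 34] -> pop 37, enqueue [none], visited so far: [49, 36, 28, 37]
  queue [21, 34] -> pop 21, enqueue [none], visited so far: [49, 36, 28, 37, 21]
  queue [34] -> pop 34, enqueue [none], visited so far: [49, 36, 28, 37, 21, 34]
Result: [49, 36, 28, 37, 21, 34]


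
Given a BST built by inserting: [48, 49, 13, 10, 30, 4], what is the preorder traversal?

Tree insertion order: [48, 49, 13, 10, 30, 4]
Tree (level-order array): [48, 13, 49, 10, 30, None, None, 4]
Preorder traversal: [48, 13, 10, 4, 30, 49]


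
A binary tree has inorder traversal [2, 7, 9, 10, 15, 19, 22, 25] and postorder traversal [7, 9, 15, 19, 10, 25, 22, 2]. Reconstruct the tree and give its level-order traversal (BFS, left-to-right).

Inorder:   [2, 7, 9, 10, 15, 19, 22, 25]
Postorder: [7, 9, 15, 19, 10, 25, 22, 2]
Algorithm: postorder visits root last, so walk postorder right-to-left;
each value is the root of the current inorder slice — split it at that
value, recurse on the right subtree first, then the left.
Recursive splits:
  root=2; inorder splits into left=[], right=[7, 9, 10, 15, 19, 22, 25]
  root=22; inorder splits into left=[7, 9, 10, 15, 19], right=[25]
  root=25; inorder splits into left=[], right=[]
  root=10; inorder splits into left=[7, 9], right=[15, 19]
  root=19; inorder splits into left=[15], right=[]
  root=15; inorder splits into left=[], right=[]
  root=9; inorder splits into left=[7], right=[]
  root=7; inorder splits into left=[], right=[]
Reconstructed level-order: [2, 22, 10, 25, 9, 19, 7, 15]


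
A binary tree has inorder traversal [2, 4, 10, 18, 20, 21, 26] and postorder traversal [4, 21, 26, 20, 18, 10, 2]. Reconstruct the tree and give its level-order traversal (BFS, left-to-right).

Inorder:   [2, 4, 10, 18, 20, 21, 26]
Postorder: [4, 21, 26, 20, 18, 10, 2]
Algorithm: postorder visits root last, so walk postorder right-to-left;
each value is the root of the current inorder slice — split it at that
value, recurse on the right subtree first, then the left.
Recursive splits:
  root=2; inorder splits into left=[], right=[4, 10, 18, 20, 21, 26]
  root=10; inorder splits into left=[4], right=[18, 20, 21, 26]
  root=18; inorder splits into left=[], right=[20, 21, 26]
  root=20; inorder splits into left=[], right=[21, 26]
  root=26; inorder splits into left=[21], right=[]
  root=21; inorder splits into left=[], right=[]
  root=4; inorder splits into left=[], right=[]
Reconstructed level-order: [2, 10, 4, 18, 20, 26, 21]


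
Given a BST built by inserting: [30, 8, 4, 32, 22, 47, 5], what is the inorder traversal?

Tree insertion order: [30, 8, 4, 32, 22, 47, 5]
Tree (level-order array): [30, 8, 32, 4, 22, None, 47, None, 5]
Inorder traversal: [4, 5, 8, 22, 30, 32, 47]


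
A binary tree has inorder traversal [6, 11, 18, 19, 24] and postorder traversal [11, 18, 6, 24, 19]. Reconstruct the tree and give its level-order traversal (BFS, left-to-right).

Inorder:   [6, 11, 18, 19, 24]
Postorder: [11, 18, 6, 24, 19]
Algorithm: postorder visits root last, so walk postorder right-to-left;
each value is the root of the current inorder slice — split it at that
value, recurse on the right subtree first, then the left.
Recursive splits:
  root=19; inorder splits into left=[6, 11, 18], right=[24]
  root=24; inorder splits into left=[], right=[]
  root=6; inorder splits into left=[], right=[11, 18]
  root=18; inorder splits into left=[11], right=[]
  root=11; inorder splits into left=[], right=[]
Reconstructed level-order: [19, 6, 24, 18, 11]


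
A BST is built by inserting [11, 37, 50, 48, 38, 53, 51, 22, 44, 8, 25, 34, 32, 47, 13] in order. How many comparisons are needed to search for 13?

Search path for 13: 11 -> 37 -> 22 -> 13
Found: True
Comparisons: 4


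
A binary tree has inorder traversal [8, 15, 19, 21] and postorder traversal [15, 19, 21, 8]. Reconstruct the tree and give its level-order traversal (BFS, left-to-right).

Inorder:   [8, 15, 19, 21]
Postorder: [15, 19, 21, 8]
Algorithm: postorder visits root last, so walk postorder right-to-left;
each value is the root of the current inorder slice — split it at that
value, recurse on the right subtree first, then the left.
Recursive splits:
  root=8; inorder splits into left=[], right=[15, 19, 21]
  root=21; inorder splits into left=[15, 19], right=[]
  root=19; inorder splits into left=[15], right=[]
  root=15; inorder splits into left=[], right=[]
Reconstructed level-order: [8, 21, 19, 15]


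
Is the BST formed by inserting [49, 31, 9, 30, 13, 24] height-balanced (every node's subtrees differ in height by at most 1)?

Tree (level-order array): [49, 31, None, 9, None, None, 30, 13, None, None, 24]
Definition: a tree is height-balanced if, at every node, |h(left) - h(right)| <= 1 (empty subtree has height -1).
Bottom-up per-node check:
  node 24: h_left=-1, h_right=-1, diff=0 [OK], height=0
  node 13: h_left=-1, h_right=0, diff=1 [OK], height=1
  node 30: h_left=1, h_right=-1, diff=2 [FAIL (|1--1|=2 > 1)], height=2
  node 9: h_left=-1, h_right=2, diff=3 [FAIL (|-1-2|=3 > 1)], height=3
  node 31: h_left=3, h_right=-1, diff=4 [FAIL (|3--1|=4 > 1)], height=4
  node 49: h_left=4, h_right=-1, diff=5 [FAIL (|4--1|=5 > 1)], height=5
Node 30 violates the condition: |1 - -1| = 2 > 1.
Result: Not balanced


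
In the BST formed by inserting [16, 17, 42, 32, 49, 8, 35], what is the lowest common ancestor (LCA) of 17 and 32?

Tree insertion order: [16, 17, 42, 32, 49, 8, 35]
Tree (level-order array): [16, 8, 17, None, None, None, 42, 32, 49, None, 35]
In a BST, the LCA of p=17, q=32 is the first node v on the
root-to-leaf path with p <= v <= q (go left if both < v, right if both > v).
Walk from root:
  at 16: both 17 and 32 > 16, go right
  at 17: 17 <= 17 <= 32, this is the LCA
LCA = 17


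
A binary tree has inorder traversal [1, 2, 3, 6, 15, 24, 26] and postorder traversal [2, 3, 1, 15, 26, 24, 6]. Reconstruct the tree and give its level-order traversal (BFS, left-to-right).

Inorder:   [1, 2, 3, 6, 15, 24, 26]
Postorder: [2, 3, 1, 15, 26, 24, 6]
Algorithm: postorder visits root last, so walk postorder right-to-left;
each value is the root of the current inorder slice — split it at that
value, recurse on the right subtree first, then the left.
Recursive splits:
  root=6; inorder splits into left=[1, 2, 3], right=[15, 24, 26]
  root=24; inorder splits into left=[15], right=[26]
  root=26; inorder splits into left=[], right=[]
  root=15; inorder splits into left=[], right=[]
  root=1; inorder splits into left=[], right=[2, 3]
  root=3; inorder splits into left=[2], right=[]
  root=2; inorder splits into left=[], right=[]
Reconstructed level-order: [6, 1, 24, 3, 15, 26, 2]


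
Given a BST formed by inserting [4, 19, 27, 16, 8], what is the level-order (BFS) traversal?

Tree insertion order: [4, 19, 27, 16, 8]
Tree (level-order array): [4, None, 19, 16, 27, 8]
BFS from the root, enqueuing left then right child of each popped node:
  queue [4] -> pop 4, enqueue [19], visited so far: [4]
  queue [19] -> pop 19, enqueue [16, 27], visited so far: [4, 19]
  queue [16, 27] -> pop 16, enqueue [8], visited so far: [4, 19, 16]
  queue [27, 8] -> pop 27, enqueue [none], visited so far: [4, 19, 16, 27]
  queue [8] -> pop 8, enqueue [none], visited so far: [4, 19, 16, 27, 8]
Result: [4, 19, 16, 27, 8]


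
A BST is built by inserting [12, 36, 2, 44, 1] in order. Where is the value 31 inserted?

Starting tree (level order): [12, 2, 36, 1, None, None, 44]
Insertion path: 12 -> 36
Result: insert 31 as left child of 36
Final tree (level order): [12, 2, 36, 1, None, 31, 44]


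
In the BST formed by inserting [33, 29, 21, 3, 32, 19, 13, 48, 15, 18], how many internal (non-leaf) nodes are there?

Tree built from: [33, 29, 21, 3, 32, 19, 13, 48, 15, 18]
Tree (level-order array): [33, 29, 48, 21, 32, None, None, 3, None, None, None, None, 19, 13, None, None, 15, None, 18]
Rule: An internal node has at least one child.
Per-node child counts:
  node 33: 2 child(ren)
  node 29: 2 child(ren)
  node 21: 1 child(ren)
  node 3: 1 child(ren)
  node 19: 1 child(ren)
  node 13: 1 child(ren)
  node 15: 1 child(ren)
  node 18: 0 child(ren)
  node 32: 0 child(ren)
  node 48: 0 child(ren)
Matching nodes: [33, 29, 21, 3, 19, 13, 15]
Count of internal (non-leaf) nodes: 7


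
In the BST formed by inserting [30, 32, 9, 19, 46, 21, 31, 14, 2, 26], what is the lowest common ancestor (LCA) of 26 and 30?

Tree insertion order: [30, 32, 9, 19, 46, 21, 31, 14, 2, 26]
Tree (level-order array): [30, 9, 32, 2, 19, 31, 46, None, None, 14, 21, None, None, None, None, None, None, None, 26]
In a BST, the LCA of p=26, q=30 is the first node v on the
root-to-leaf path with p <= v <= q (go left if both < v, right if both > v).
Walk from root:
  at 30: 26 <= 30 <= 30, this is the LCA
LCA = 30


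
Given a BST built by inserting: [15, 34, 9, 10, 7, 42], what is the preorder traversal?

Tree insertion order: [15, 34, 9, 10, 7, 42]
Tree (level-order array): [15, 9, 34, 7, 10, None, 42]
Preorder traversal: [15, 9, 7, 10, 34, 42]


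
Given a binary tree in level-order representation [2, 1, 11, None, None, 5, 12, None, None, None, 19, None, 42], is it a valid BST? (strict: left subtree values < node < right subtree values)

Level-order array: [2, 1, 11, None, None, 5, 12, None, None, None, 19, None, 42]
Validate using subtree bounds (lo, hi): at each node, require lo < value < hi,
then recurse left with hi=value and right with lo=value.
Preorder trace (stopping at first violation):
  at node 2 with bounds (-inf, +inf): OK
  at node 1 with bounds (-inf, 2): OK
  at node 11 with bounds (2, +inf): OK
  at node 5 with bounds (2, 11): OK
  at node 12 with bounds (11, +inf): OK
  at node 19 with bounds (12, +inf): OK
  at node 42 with bounds (19, +inf): OK
No violation found at any node.
Result: Valid BST


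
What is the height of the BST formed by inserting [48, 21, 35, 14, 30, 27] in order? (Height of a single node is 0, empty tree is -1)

Insertion order: [48, 21, 35, 14, 30, 27]
Tree (level-order array): [48, 21, None, 14, 35, None, None, 30, None, 27]
Compute height bottom-up (empty subtree = -1):
  height(14) = 1 + max(-1, -1) = 0
  height(27) = 1 + max(-1, -1) = 0
  height(30) = 1 + max(0, -1) = 1
  height(35) = 1 + max(1, -1) = 2
  height(21) = 1 + max(0, 2) = 3
  height(48) = 1 + max(3, -1) = 4
Height = 4


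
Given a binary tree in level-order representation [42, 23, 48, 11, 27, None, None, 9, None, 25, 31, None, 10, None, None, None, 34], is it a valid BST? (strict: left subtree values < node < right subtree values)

Level-order array: [42, 23, 48, 11, 27, None, None, 9, None, 25, 31, None, 10, None, None, None, 34]
Validate using subtree bounds (lo, hi): at each node, require lo < value < hi,
then recurse left with hi=value and right with lo=value.
Preorder trace (stopping at first violation):
  at node 42 with bounds (-inf, +inf): OK
  at node 23 with bounds (-inf, 42): OK
  at node 11 with bounds (-inf, 23): OK
  at node 9 with bounds (-inf, 11): OK
  at node 10 with bounds (9, 11): OK
  at node 27 with bounds (23, 42): OK
  at node 25 with bounds (23, 27): OK
  at node 31 with bounds (27, 42): OK
  at node 34 with bounds (31, 42): OK
  at node 48 with bounds (42, +inf): OK
No violation found at any node.
Result: Valid BST


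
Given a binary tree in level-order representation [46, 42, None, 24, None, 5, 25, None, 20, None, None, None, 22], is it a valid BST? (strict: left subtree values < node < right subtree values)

Level-order array: [46, 42, None, 24, None, 5, 25, None, 20, None, None, None, 22]
Validate using subtree bounds (lo, hi): at each node, require lo < value < hi,
then recurse left with hi=value and right with lo=value.
Preorder trace (stopping at first violation):
  at node 46 with bounds (-inf, +inf): OK
  at node 42 with bounds (-inf, 46): OK
  at node 24 with bounds (-inf, 42): OK
  at node 5 with bounds (-inf, 24): OK
  at node 20 with bounds (5, 24): OK
  at node 22 with bounds (20, 24): OK
  at node 25 with bounds (24, 42): OK
No violation found at any node.
Result: Valid BST


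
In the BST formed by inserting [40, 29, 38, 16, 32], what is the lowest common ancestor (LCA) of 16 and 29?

Tree insertion order: [40, 29, 38, 16, 32]
Tree (level-order array): [40, 29, None, 16, 38, None, None, 32]
In a BST, the LCA of p=16, q=29 is the first node v on the
root-to-leaf path with p <= v <= q (go left if both < v, right if both > v).
Walk from root:
  at 40: both 16 and 29 < 40, go left
  at 29: 16 <= 29 <= 29, this is the LCA
LCA = 29


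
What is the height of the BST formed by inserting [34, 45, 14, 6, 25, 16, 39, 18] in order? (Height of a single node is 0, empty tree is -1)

Insertion order: [34, 45, 14, 6, 25, 16, 39, 18]
Tree (level-order array): [34, 14, 45, 6, 25, 39, None, None, None, 16, None, None, None, None, 18]
Compute height bottom-up (empty subtree = -1):
  height(6) = 1 + max(-1, -1) = 0
  height(18) = 1 + max(-1, -1) = 0
  height(16) = 1 + max(-1, 0) = 1
  height(25) = 1 + max(1, -1) = 2
  height(14) = 1 + max(0, 2) = 3
  height(39) = 1 + max(-1, -1) = 0
  height(45) = 1 + max(0, -1) = 1
  height(34) = 1 + max(3, 1) = 4
Height = 4


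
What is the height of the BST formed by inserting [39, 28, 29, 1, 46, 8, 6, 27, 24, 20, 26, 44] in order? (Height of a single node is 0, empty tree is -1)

Insertion order: [39, 28, 29, 1, 46, 8, 6, 27, 24, 20, 26, 44]
Tree (level-order array): [39, 28, 46, 1, 29, 44, None, None, 8, None, None, None, None, 6, 27, None, None, 24, None, 20, 26]
Compute height bottom-up (empty subtree = -1):
  height(6) = 1 + max(-1, -1) = 0
  height(20) = 1 + max(-1, -1) = 0
  height(26) = 1 + max(-1, -1) = 0
  height(24) = 1 + max(0, 0) = 1
  height(27) = 1 + max(1, -1) = 2
  height(8) = 1 + max(0, 2) = 3
  height(1) = 1 + max(-1, 3) = 4
  height(29) = 1 + max(-1, -1) = 0
  height(28) = 1 + max(4, 0) = 5
  height(44) = 1 + max(-1, -1) = 0
  height(46) = 1 + max(0, -1) = 1
  height(39) = 1 + max(5, 1) = 6
Height = 6


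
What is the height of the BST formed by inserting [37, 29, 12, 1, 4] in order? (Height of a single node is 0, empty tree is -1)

Insertion order: [37, 29, 12, 1, 4]
Tree (level-order array): [37, 29, None, 12, None, 1, None, None, 4]
Compute height bottom-up (empty subtree = -1):
  height(4) = 1 + max(-1, -1) = 0
  height(1) = 1 + max(-1, 0) = 1
  height(12) = 1 + max(1, -1) = 2
  height(29) = 1 + max(2, -1) = 3
  height(37) = 1 + max(3, -1) = 4
Height = 4


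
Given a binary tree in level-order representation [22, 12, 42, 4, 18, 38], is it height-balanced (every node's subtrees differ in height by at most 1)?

Tree (level-order array): [22, 12, 42, 4, 18, 38]
Definition: a tree is height-balanced if, at every node, |h(left) - h(right)| <= 1 (empty subtree has height -1).
Bottom-up per-node check:
  node 4: h_left=-1, h_right=-1, diff=0 [OK], height=0
  node 18: h_left=-1, h_right=-1, diff=0 [OK], height=0
  node 12: h_left=0, h_right=0, diff=0 [OK], height=1
  node 38: h_left=-1, h_right=-1, diff=0 [OK], height=0
  node 42: h_left=0, h_right=-1, diff=1 [OK], height=1
  node 22: h_left=1, h_right=1, diff=0 [OK], height=2
All nodes satisfy the balance condition.
Result: Balanced


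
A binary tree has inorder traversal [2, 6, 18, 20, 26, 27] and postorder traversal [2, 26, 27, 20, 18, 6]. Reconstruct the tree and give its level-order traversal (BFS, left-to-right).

Inorder:   [2, 6, 18, 20, 26, 27]
Postorder: [2, 26, 27, 20, 18, 6]
Algorithm: postorder visits root last, so walk postorder right-to-left;
each value is the root of the current inorder slice — split it at that
value, recurse on the right subtree first, then the left.
Recursive splits:
  root=6; inorder splits into left=[2], right=[18, 20, 26, 27]
  root=18; inorder splits into left=[], right=[20, 26, 27]
  root=20; inorder splits into left=[], right=[26, 27]
  root=27; inorder splits into left=[26], right=[]
  root=26; inorder splits into left=[], right=[]
  root=2; inorder splits into left=[], right=[]
Reconstructed level-order: [6, 2, 18, 20, 27, 26]


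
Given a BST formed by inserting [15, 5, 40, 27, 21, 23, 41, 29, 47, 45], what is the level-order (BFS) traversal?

Tree insertion order: [15, 5, 40, 27, 21, 23, 41, 29, 47, 45]
Tree (level-order array): [15, 5, 40, None, None, 27, 41, 21, 29, None, 47, None, 23, None, None, 45]
BFS from the root, enqueuing left then right child of each popped node:
  queue [15] -> pop 15, enqueue [5, 40], visited so far: [15]
  queue [5, 40] -> pop 5, enqueue [none], visited so far: [15, 5]
  queue [40] -> pop 40, enqueue [27, 41], visited so far: [15, 5, 40]
  queue [27, 41] -> pop 27, enqueue [21, 29], visited so far: [15, 5, 40, 27]
  queue [41, 21, 29] -> pop 41, enqueue [47], visited so far: [15, 5, 40, 27, 41]
  queue [21, 29, 47] -> pop 21, enqueue [23], visited so far: [15, 5, 40, 27, 41, 21]
  queue [29, 47, 23] -> pop 29, enqueue [none], visited so far: [15, 5, 40, 27, 41, 21, 29]
  queue [47, 23] -> pop 47, enqueue [45], visited so far: [15, 5, 40, 27, 41, 21, 29, 47]
  queue [23, 45] -> pop 23, enqueue [none], visited so far: [15, 5, 40, 27, 41, 21, 29, 47, 23]
  queue [45] -> pop 45, enqueue [none], visited so far: [15, 5, 40, 27, 41, 21, 29, 47, 23, 45]
Result: [15, 5, 40, 27, 41, 21, 29, 47, 23, 45]


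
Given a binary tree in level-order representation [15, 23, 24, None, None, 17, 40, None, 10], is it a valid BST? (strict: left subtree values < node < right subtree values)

Level-order array: [15, 23, 24, None, None, 17, 40, None, 10]
Validate using subtree bounds (lo, hi): at each node, require lo < value < hi,
then recurse left with hi=value and right with lo=value.
Preorder trace (stopping at first violation):
  at node 15 with bounds (-inf, +inf): OK
  at node 23 with bounds (-inf, 15): VIOLATION
Node 23 violates its bound: not (-inf < 23 < 15).
Result: Not a valid BST


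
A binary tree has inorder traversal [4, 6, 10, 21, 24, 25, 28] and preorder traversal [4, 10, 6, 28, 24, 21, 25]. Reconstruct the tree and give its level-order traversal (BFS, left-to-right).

Inorder:  [4, 6, 10, 21, 24, 25, 28]
Preorder: [4, 10, 6, 28, 24, 21, 25]
Algorithm: preorder visits root first, so consume preorder in order;
for each root, split the current inorder slice at that value into
left-subtree inorder and right-subtree inorder, then recurse.
Recursive splits:
  root=4; inorder splits into left=[], right=[6, 10, 21, 24, 25, 28]
  root=10; inorder splits into left=[6], right=[21, 24, 25, 28]
  root=6; inorder splits into left=[], right=[]
  root=28; inorder splits into left=[21, 24, 25], right=[]
  root=24; inorder splits into left=[21], right=[25]
  root=21; inorder splits into left=[], right=[]
  root=25; inorder splits into left=[], right=[]
Reconstructed level-order: [4, 10, 6, 28, 24, 21, 25]


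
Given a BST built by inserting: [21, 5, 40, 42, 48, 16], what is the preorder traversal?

Tree insertion order: [21, 5, 40, 42, 48, 16]
Tree (level-order array): [21, 5, 40, None, 16, None, 42, None, None, None, 48]
Preorder traversal: [21, 5, 16, 40, 42, 48]


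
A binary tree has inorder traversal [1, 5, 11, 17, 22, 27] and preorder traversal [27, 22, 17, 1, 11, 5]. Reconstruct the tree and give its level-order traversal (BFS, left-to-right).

Inorder:  [1, 5, 11, 17, 22, 27]
Preorder: [27, 22, 17, 1, 11, 5]
Algorithm: preorder visits root first, so consume preorder in order;
for each root, split the current inorder slice at that value into
left-subtree inorder and right-subtree inorder, then recurse.
Recursive splits:
  root=27; inorder splits into left=[1, 5, 11, 17, 22], right=[]
  root=22; inorder splits into left=[1, 5, 11, 17], right=[]
  root=17; inorder splits into left=[1, 5, 11], right=[]
  root=1; inorder splits into left=[], right=[5, 11]
  root=11; inorder splits into left=[5], right=[]
  root=5; inorder splits into left=[], right=[]
Reconstructed level-order: [27, 22, 17, 1, 11, 5]


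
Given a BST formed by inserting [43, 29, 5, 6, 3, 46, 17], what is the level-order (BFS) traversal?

Tree insertion order: [43, 29, 5, 6, 3, 46, 17]
Tree (level-order array): [43, 29, 46, 5, None, None, None, 3, 6, None, None, None, 17]
BFS from the root, enqueuing left then right child of each popped node:
  queue [43] -> pop 43, enqueue [29, 46], visited so far: [43]
  queue [29, 46] -> pop 29, enqueue [5], visited so far: [43, 29]
  queue [46, 5] -> pop 46, enqueue [none], visited so far: [43, 29, 46]
  queue [5] -> pop 5, enqueue [3, 6], visited so far: [43, 29, 46, 5]
  queue [3, 6] -> pop 3, enqueue [none], visited so far: [43, 29, 46, 5, 3]
  queue [6] -> pop 6, enqueue [17], visited so far: [43, 29, 46, 5, 3, 6]
  queue [17] -> pop 17, enqueue [none], visited so far: [43, 29, 46, 5, 3, 6, 17]
Result: [43, 29, 46, 5, 3, 6, 17]


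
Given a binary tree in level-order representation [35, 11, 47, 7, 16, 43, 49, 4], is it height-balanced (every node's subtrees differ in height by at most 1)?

Tree (level-order array): [35, 11, 47, 7, 16, 43, 49, 4]
Definition: a tree is height-balanced if, at every node, |h(left) - h(right)| <= 1 (empty subtree has height -1).
Bottom-up per-node check:
  node 4: h_left=-1, h_right=-1, diff=0 [OK], height=0
  node 7: h_left=0, h_right=-1, diff=1 [OK], height=1
  node 16: h_left=-1, h_right=-1, diff=0 [OK], height=0
  node 11: h_left=1, h_right=0, diff=1 [OK], height=2
  node 43: h_left=-1, h_right=-1, diff=0 [OK], height=0
  node 49: h_left=-1, h_right=-1, diff=0 [OK], height=0
  node 47: h_left=0, h_right=0, diff=0 [OK], height=1
  node 35: h_left=2, h_right=1, diff=1 [OK], height=3
All nodes satisfy the balance condition.
Result: Balanced


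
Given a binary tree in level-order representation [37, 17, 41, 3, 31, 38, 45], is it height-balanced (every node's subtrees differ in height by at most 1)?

Tree (level-order array): [37, 17, 41, 3, 31, 38, 45]
Definition: a tree is height-balanced if, at every node, |h(left) - h(right)| <= 1 (empty subtree has height -1).
Bottom-up per-node check:
  node 3: h_left=-1, h_right=-1, diff=0 [OK], height=0
  node 31: h_left=-1, h_right=-1, diff=0 [OK], height=0
  node 17: h_left=0, h_right=0, diff=0 [OK], height=1
  node 38: h_left=-1, h_right=-1, diff=0 [OK], height=0
  node 45: h_left=-1, h_right=-1, diff=0 [OK], height=0
  node 41: h_left=0, h_right=0, diff=0 [OK], height=1
  node 37: h_left=1, h_right=1, diff=0 [OK], height=2
All nodes satisfy the balance condition.
Result: Balanced


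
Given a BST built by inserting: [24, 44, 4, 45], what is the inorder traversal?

Tree insertion order: [24, 44, 4, 45]
Tree (level-order array): [24, 4, 44, None, None, None, 45]
Inorder traversal: [4, 24, 44, 45]


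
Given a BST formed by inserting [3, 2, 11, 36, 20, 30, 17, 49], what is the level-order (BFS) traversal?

Tree insertion order: [3, 2, 11, 36, 20, 30, 17, 49]
Tree (level-order array): [3, 2, 11, None, None, None, 36, 20, 49, 17, 30]
BFS from the root, enqueuing left then right child of each popped node:
  queue [3] -> pop 3, enqueue [2, 11], visited so far: [3]
  queue [2, 11] -> pop 2, enqueue [none], visited so far: [3, 2]
  queue [11] -> pop 11, enqueue [36], visited so far: [3, 2, 11]
  queue [36] -> pop 36, enqueue [20, 49], visited so far: [3, 2, 11, 36]
  queue [20, 49] -> pop 20, enqueue [17, 30], visited so far: [3, 2, 11, 36, 20]
  queue [49, 17, 30] -> pop 49, enqueue [none], visited so far: [3, 2, 11, 36, 20, 49]
  queue [17, 30] -> pop 17, enqueue [none], visited so far: [3, 2, 11, 36, 20, 49, 17]
  queue [30] -> pop 30, enqueue [none], visited so far: [3, 2, 11, 36, 20, 49, 17, 30]
Result: [3, 2, 11, 36, 20, 49, 17, 30]


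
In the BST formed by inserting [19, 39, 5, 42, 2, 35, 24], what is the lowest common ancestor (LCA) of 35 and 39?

Tree insertion order: [19, 39, 5, 42, 2, 35, 24]
Tree (level-order array): [19, 5, 39, 2, None, 35, 42, None, None, 24]
In a BST, the LCA of p=35, q=39 is the first node v on the
root-to-leaf path with p <= v <= q (go left if both < v, right if both > v).
Walk from root:
  at 19: both 35 and 39 > 19, go right
  at 39: 35 <= 39 <= 39, this is the LCA
LCA = 39


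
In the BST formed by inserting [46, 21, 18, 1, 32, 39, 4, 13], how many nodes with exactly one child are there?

Tree built from: [46, 21, 18, 1, 32, 39, 4, 13]
Tree (level-order array): [46, 21, None, 18, 32, 1, None, None, 39, None, 4, None, None, None, 13]
Rule: These are nodes with exactly 1 non-null child.
Per-node child counts:
  node 46: 1 child(ren)
  node 21: 2 child(ren)
  node 18: 1 child(ren)
  node 1: 1 child(ren)
  node 4: 1 child(ren)
  node 13: 0 child(ren)
  node 32: 1 child(ren)
  node 39: 0 child(ren)
Matching nodes: [46, 18, 1, 4, 32]
Count of nodes with exactly one child: 5


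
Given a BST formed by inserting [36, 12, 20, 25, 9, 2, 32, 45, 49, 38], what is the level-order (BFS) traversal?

Tree insertion order: [36, 12, 20, 25, 9, 2, 32, 45, 49, 38]
Tree (level-order array): [36, 12, 45, 9, 20, 38, 49, 2, None, None, 25, None, None, None, None, None, None, None, 32]
BFS from the root, enqueuing left then right child of each popped node:
  queue [36] -> pop 36, enqueue [12, 45], visited so far: [36]
  queue [12, 45] -> pop 12, enqueue [9, 20], visited so far: [36, 12]
  queue [45, 9, 20] -> pop 45, enqueue [38, 49], visited so far: [36, 12, 45]
  queue [9, 20, 38, 49] -> pop 9, enqueue [2], visited so far: [36, 12, 45, 9]
  queue [20, 38, 49, 2] -> pop 20, enqueue [25], visited so far: [36, 12, 45, 9, 20]
  queue [38, 49, 2, 25] -> pop 38, enqueue [none], visited so far: [36, 12, 45, 9, 20, 38]
  queue [49, 2, 25] -> pop 49, enqueue [none], visited so far: [36, 12, 45, 9, 20, 38, 49]
  queue [2, 25] -> pop 2, enqueue [none], visited so far: [36, 12, 45, 9, 20, 38, 49, 2]
  queue [25] -> pop 25, enqueue [32], visited so far: [36, 12, 45, 9, 20, 38, 49, 2, 25]
  queue [32] -> pop 32, enqueue [none], visited so far: [36, 12, 45, 9, 20, 38, 49, 2, 25, 32]
Result: [36, 12, 45, 9, 20, 38, 49, 2, 25, 32]


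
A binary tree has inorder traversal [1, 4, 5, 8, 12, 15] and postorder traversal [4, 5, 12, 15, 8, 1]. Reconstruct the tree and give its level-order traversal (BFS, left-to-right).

Inorder:   [1, 4, 5, 8, 12, 15]
Postorder: [4, 5, 12, 15, 8, 1]
Algorithm: postorder visits root last, so walk postorder right-to-left;
each value is the root of the current inorder slice — split it at that
value, recurse on the right subtree first, then the left.
Recursive splits:
  root=1; inorder splits into left=[], right=[4, 5, 8, 12, 15]
  root=8; inorder splits into left=[4, 5], right=[12, 15]
  root=15; inorder splits into left=[12], right=[]
  root=12; inorder splits into left=[], right=[]
  root=5; inorder splits into left=[4], right=[]
  root=4; inorder splits into left=[], right=[]
Reconstructed level-order: [1, 8, 5, 15, 4, 12]
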